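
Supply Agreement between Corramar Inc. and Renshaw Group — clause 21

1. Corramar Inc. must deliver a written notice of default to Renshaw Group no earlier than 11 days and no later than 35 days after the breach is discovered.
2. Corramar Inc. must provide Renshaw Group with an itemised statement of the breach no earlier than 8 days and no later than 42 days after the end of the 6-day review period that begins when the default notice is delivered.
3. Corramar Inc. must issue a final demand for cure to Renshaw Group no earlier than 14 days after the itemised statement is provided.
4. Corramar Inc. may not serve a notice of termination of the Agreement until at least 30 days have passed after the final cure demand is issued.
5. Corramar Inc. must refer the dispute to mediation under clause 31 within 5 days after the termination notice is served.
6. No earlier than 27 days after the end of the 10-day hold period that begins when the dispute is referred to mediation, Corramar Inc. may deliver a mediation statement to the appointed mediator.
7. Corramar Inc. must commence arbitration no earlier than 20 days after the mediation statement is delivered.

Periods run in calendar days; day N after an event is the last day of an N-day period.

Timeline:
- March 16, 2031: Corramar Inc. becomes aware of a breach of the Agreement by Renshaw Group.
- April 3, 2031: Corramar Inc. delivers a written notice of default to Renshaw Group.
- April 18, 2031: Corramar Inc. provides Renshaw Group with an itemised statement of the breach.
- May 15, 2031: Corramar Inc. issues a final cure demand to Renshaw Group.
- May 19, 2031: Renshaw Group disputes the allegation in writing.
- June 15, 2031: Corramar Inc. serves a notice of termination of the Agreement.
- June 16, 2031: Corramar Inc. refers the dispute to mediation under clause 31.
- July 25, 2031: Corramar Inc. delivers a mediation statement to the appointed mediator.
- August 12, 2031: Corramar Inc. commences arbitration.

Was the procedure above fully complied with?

No

Step 1 — 11 and 35 days from March 16, 2031 (when the breach is discovered) are March 27, 2031 and April 20, 2031 respectively; done April 3, 2031, which is between those dates.
Step 2 — 8 and 42 days from April 9, 2031 (end of the 6-day review period, which began when the default notice is delivered on April 3, 2031) are April 17, 2031 and May 21, 2031 respectively; done April 18, 2031, which is between those dates.
Step 3 — must wait 14 days from April 18, 2031 (when the itemised statement is provided), so not before May 2, 2031; May 15, 2031 is on or after that date.
Step 4 — must wait 30 days from May 15, 2031 (when the final cure demand is issued), so not before June 14, 2031; June 15, 2031 is on or after that date.
Step 5 — counting 5 days from June 15, 2031 (when the termination notice is served) gives a deadline of June 20, 2031; completed June 16, 2031, before the deadline.
Step 6 — must wait 27 days from June 26, 2031 (end of the 10-day hold period, which began when the dispute is referred to mediation on June 16, 2031), so not before July 23, 2031; July 25, 2031 is on or after that date.
Step 7 — must wait 20 days from July 25, 2031 (when the mediation statement is delivered), so not before August 14, 2031; acted on August 12, 2031, 2 days prematurely.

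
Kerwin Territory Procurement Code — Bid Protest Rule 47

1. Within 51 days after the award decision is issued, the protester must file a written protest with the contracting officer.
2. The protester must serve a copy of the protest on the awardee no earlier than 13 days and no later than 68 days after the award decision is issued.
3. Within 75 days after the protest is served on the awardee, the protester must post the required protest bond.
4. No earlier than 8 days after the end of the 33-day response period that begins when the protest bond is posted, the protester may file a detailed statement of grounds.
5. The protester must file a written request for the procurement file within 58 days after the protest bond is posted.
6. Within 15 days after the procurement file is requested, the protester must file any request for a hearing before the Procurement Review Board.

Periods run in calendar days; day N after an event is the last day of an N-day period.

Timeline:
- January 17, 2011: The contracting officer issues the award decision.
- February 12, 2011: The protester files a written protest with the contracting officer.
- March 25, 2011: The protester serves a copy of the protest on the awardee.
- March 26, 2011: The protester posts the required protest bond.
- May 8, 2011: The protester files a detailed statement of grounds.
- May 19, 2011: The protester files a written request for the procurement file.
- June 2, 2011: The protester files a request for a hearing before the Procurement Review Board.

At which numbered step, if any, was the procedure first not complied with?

None — every step was satisfied

Step 1: 51 days after January 17, 2011 (when the award decision is issued) is March 9, 2011; done February 12, 2011 — timely.
Step 2: the window is 13–68 days after January 17, 2011 (when the award decision is issued), so January 30, 2011 through March 26, 2011; done March 25, 2011 — within the window.
Step 3: 75 days after March 25, 2011 (when the protest is served on the awardee) is June 8, 2011; completed March 26, 2011, before the deadline.
Step 4: the earliest permitted date is 8 days after April 28, 2011 (end of the 33-day response period, which began when the protest bond is posted on March 26, 2011), i.e. May 6, 2011; May 8, 2011 is on or after that date.
Step 5: 58 days after March 26, 2011 (when the protest bond is posted) is May 23, 2011; completed May 19, 2011, before the deadline.
Step 6: 15 days after May 19, 2011 (when the procurement file is requested) is June 3, 2011; done June 2, 2011 — timely.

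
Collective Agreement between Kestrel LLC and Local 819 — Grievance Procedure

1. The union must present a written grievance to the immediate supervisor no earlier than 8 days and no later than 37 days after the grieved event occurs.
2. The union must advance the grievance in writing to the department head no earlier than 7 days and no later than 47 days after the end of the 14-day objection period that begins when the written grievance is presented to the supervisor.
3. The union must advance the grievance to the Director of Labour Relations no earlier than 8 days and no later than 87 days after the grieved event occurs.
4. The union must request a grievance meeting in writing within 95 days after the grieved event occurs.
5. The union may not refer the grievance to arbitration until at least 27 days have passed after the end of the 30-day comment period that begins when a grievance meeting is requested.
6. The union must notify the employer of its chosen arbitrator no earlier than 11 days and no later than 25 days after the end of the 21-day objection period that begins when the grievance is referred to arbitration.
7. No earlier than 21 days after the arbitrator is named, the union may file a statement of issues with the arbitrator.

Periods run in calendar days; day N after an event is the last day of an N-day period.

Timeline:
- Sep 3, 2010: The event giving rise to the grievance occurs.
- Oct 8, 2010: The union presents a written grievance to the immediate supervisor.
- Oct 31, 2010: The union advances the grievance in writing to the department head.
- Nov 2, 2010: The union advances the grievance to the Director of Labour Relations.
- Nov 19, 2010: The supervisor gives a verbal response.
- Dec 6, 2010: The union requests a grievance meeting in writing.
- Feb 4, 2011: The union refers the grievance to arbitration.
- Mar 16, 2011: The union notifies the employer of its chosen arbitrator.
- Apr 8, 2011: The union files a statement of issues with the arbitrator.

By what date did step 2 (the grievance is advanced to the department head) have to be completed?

Dec 8, 2010

The written grievance is presented to the supervisor on Oct 8, 2010; the 14-day objection period therefore ends Oct 22, 2010, and step 2 runs from that date. The window is 7–47 days after Oct 22, 2010; it closes on Dec 8, 2010.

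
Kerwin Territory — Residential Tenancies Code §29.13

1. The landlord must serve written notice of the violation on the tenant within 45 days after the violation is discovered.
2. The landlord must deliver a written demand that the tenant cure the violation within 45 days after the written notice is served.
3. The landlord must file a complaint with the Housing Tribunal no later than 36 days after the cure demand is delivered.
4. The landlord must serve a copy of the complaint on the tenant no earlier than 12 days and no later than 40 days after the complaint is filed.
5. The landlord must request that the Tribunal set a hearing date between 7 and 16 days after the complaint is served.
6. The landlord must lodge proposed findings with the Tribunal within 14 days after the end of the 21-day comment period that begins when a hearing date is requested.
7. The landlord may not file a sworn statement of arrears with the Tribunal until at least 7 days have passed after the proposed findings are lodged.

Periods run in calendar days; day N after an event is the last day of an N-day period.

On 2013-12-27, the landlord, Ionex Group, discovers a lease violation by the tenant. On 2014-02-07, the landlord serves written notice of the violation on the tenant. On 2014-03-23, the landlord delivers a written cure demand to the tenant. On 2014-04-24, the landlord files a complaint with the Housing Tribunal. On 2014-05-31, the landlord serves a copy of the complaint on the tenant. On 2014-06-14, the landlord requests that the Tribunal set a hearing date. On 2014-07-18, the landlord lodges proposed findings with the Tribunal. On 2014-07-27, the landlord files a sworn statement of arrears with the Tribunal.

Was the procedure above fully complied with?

Yes

Step 1 — counting 45 days from 2013-12-27 (when the violation is discovered) gives a deadline of 2014-02-10; done 2014-02-07 — timely.
Step 2 — counting 45 days from 2014-02-07 (when the written notice is served) gives a deadline of 2014-03-24; completed 2014-03-23, before the deadline.
Step 3 — counting 36 days from 2014-03-23 (when the cure demand is delivered) gives a deadline of 2014-04-28; 2014-04-24 is within that limit.
Step 4 — 12 and 40 days from 2014-04-24 (when the complaint is filed) are 2014-05-06 and 2014-06-03 respectively; done 2014-05-31 — within the window.
Step 5 — 7 and 16 days from 2014-05-31 (when the complaint is served) are 2014-06-07 and 2014-06-16 respectively; done 2014-06-14, which is between those dates.
Step 6 — counting 14 days from 2014-07-05 (end of the 21-day comment period, which began when a hearing date is requested on 2014-06-14) gives a deadline of 2014-07-19; completed 2014-07-18, before the deadline.
Step 7 — must wait 7 days from 2014-07-18 (when the proposed findings are lodged), so not before 2014-07-25; done 2014-07-27 — permitted.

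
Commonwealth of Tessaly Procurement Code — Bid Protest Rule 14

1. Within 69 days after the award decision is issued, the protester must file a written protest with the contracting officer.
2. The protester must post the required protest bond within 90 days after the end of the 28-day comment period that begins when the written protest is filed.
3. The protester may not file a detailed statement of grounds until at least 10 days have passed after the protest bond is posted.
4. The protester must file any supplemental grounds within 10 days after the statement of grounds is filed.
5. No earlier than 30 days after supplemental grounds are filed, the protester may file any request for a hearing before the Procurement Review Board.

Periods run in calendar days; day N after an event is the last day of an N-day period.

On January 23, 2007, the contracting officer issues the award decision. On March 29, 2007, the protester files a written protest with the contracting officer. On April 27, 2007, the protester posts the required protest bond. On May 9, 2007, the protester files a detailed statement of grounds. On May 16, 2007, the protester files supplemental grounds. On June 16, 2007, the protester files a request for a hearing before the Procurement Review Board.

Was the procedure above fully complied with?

Yes

Step 1: 69 days after January 23, 2007 (when the award decision is issued) is April 2, 2007; completed March 29, 2007, before the deadline.
Step 2: 90 days after April 26, 2007 (end of the 28-day comment period, which began when the written protest is filed on March 29, 2007) is July 25, 2007; April 27, 2007 is within that limit.
Step 3: the earliest permitted date is 10 days after April 27, 2007 (when the protest bond is posted), i.e. May 7, 2007; done May 9, 2007 — permitted.
Step 4: 10 days after May 9, 2007 (when the statement of grounds is filed) is May 19, 2007; completed May 16, 2007, before the deadline.
Step 5: the earliest permitted date is 30 days after May 16, 2007 (when supplemental grounds are filed), i.e. June 15, 2007; done June 16, 2007 — permitted.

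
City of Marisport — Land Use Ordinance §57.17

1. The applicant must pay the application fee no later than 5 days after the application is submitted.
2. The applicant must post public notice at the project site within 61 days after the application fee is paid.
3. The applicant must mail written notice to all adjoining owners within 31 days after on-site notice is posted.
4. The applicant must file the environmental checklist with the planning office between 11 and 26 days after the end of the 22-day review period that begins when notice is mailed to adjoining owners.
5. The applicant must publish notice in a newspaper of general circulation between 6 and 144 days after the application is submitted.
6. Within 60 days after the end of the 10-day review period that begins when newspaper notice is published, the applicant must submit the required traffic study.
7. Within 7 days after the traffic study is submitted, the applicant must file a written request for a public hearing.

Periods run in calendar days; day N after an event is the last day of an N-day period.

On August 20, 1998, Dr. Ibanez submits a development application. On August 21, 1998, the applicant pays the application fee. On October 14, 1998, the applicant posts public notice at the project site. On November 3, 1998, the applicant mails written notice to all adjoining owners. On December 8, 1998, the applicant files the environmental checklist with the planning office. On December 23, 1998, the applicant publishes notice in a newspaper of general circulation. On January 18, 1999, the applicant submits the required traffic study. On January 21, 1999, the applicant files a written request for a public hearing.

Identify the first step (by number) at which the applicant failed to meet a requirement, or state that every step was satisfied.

Step 1: 5 days after August 20, 1998 (when the application is submitted) is August 25, 1998; completed August 21, 1998, before the deadline.
Step 2: 61 days after August 21, 1998 (when the application fee is paid) is October 21, 1998; completed October 14, 1998, before the deadline.
Step 3: 31 days after October 14, 1998 (when on-site notice is posted) is November 14, 1998; November 3, 1998 is within that limit.
Step 4: the window is 11–26 days after November 25, 1998 (end of the 22-day review period, which began when notice is mailed to adjoining owners on November 3, 1998), so December 6, 1998 through December 21, 1998; December 8, 1998 falls inside that range.
Step 5: the window is 6–144 days after August 20, 1998 (when the application is submitted), so August 26, 1998 through January 11, 1999; done December 23, 1998, which is between those dates.
Step 6: 60 days after January 2, 1999 (end of the 10-day review period, which began when newspaper notice is published on December 23, 1998) is March 3, 1999; done January 18, 1999 — timely.
Step 7: 7 days after January 18, 1999 (when the traffic study is submitted) is January 25, 1999; done January 21, 1999 — timely.

None — every step was satisfied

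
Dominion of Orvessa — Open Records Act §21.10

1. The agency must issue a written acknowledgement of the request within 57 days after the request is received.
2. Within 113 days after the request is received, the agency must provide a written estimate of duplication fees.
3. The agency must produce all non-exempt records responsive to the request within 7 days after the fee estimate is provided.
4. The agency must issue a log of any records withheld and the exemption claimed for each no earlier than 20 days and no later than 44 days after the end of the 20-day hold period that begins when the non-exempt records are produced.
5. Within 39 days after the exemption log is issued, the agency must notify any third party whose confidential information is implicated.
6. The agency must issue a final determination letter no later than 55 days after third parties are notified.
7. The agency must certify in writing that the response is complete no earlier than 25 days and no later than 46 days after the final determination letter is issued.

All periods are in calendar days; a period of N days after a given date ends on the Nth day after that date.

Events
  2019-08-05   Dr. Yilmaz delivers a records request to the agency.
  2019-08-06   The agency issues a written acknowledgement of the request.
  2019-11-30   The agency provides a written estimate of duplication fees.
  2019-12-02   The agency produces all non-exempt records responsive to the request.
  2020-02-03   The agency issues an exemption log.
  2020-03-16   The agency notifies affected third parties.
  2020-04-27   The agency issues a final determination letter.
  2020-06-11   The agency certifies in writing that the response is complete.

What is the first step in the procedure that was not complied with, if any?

(1) due by 2019-08-05 + 57 days = 2019-10-01; done 2019-08-06 — timely.
(2) due by 2019-08-05 + 113 days = 2019-11-26; not done until 2019-11-30, 4 days after the deadline.
The analysis stops there.

Step 2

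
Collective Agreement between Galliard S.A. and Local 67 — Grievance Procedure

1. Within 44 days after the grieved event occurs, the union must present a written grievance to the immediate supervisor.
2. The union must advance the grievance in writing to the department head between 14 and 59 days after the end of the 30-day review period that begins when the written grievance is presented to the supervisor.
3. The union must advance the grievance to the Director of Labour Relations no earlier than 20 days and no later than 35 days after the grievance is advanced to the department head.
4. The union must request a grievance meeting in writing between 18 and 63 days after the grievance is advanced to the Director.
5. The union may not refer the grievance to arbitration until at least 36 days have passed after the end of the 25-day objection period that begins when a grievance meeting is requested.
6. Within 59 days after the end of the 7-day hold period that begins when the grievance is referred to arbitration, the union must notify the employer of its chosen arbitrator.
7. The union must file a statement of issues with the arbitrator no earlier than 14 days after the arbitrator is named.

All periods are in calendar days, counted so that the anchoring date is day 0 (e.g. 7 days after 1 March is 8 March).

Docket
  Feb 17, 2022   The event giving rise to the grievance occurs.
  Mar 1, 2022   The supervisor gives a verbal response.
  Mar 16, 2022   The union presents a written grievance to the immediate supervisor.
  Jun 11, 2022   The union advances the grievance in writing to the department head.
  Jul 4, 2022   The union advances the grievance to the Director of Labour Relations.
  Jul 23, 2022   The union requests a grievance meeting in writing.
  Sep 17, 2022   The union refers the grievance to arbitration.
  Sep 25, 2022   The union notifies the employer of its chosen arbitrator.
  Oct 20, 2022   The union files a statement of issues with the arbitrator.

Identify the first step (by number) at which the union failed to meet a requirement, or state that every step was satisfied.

Step 1: 44 days after Feb 17, 2022 (when the grieved event occurs) is Apr 2, 2022; completed Mar 16, 2022, before the deadline.
Step 2: the window is 14–59 days after Apr 15, 2022 (end of the 30-day review period, which began when the written grievance is presented to the supervisor on Mar 16, 2022), so Apr 29, 2022 through Jun 13, 2022; done Jun 11, 2022, which is between those dates.
Step 3: the window is 20–35 days after Jun 11, 2022 (when the grievance is advanced to the department head), so Jul 1, 2022 through Jul 16, 2022; done Jul 4, 2022 — within the window.
Step 4: the window is 18–63 days after Jul 4, 2022 (when the grievance is advanced to the Director), so Jul 22, 2022 through Sep 5, 2022; done Jul 23, 2022 — within the window.
Step 5: the earliest permitted date is 36 days after Aug 17, 2022 (end of the 25-day objection period, which began when a grievance meeting is requested on Jul 23, 2022), i.e. Sep 22, 2022; done Sep 17, 2022 — 5 days too early.

Step 5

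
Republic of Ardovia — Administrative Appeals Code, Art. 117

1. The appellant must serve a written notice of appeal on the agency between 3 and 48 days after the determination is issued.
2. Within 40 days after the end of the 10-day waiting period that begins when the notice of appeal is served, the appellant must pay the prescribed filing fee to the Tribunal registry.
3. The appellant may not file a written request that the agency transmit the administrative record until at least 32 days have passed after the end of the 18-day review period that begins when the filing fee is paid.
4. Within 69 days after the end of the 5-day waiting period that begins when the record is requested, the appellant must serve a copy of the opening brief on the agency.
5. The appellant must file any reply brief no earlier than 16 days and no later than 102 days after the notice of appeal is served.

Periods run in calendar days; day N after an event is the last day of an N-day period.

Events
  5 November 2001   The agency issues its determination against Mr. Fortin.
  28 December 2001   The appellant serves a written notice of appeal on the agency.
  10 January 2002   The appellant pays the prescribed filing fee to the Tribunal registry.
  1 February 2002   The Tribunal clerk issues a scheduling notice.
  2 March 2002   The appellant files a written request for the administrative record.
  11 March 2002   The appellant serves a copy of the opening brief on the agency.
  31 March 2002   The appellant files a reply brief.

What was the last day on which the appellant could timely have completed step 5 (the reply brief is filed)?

9 April 2002

Step 5 runs from 28 December 2001, when the notice of appeal is served. The window is 16–102 days after 28 December 2001; it closes on 9 April 2002.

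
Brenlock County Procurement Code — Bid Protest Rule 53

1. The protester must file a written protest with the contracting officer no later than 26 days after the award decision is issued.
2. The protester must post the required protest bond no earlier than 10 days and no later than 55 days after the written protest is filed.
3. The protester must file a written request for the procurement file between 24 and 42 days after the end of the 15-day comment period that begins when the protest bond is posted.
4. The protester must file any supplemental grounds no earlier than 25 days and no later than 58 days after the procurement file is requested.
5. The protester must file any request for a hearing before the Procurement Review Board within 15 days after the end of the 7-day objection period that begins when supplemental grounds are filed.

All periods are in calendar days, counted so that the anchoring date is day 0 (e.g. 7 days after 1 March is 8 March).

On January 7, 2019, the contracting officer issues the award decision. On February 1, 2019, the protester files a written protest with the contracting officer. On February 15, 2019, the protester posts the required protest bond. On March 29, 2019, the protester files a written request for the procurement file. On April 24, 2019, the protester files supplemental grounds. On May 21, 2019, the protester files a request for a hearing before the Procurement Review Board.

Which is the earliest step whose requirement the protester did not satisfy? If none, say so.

(1) due by January 7, 2019 + 26 days = February 2, 2019; done February 1, 2019 — timely.
(2) the permitted window runs from February 1, 2019 + 10 = February 11, 2019 to February 1, 2019 + 55 = March 28, 2019; done February 15, 2019, which is between those dates.
(3) the permitted window runs from March 2, 2019 + 24 = March 26, 2019 to March 2, 2019 + 42 = April 13, 2019; done March 29, 2019, which is between those dates.
(4) the permitted window runs from March 29, 2019 + 25 = April 23, 2019 to March 29, 2019 + 58 = May 26, 2019; done April 24, 2019 — within the window.
(5) due by May 1, 2019 + 15 days = May 16, 2019; May 21, 2019 misses that deadline by 5 days.
Later steps need not be reached.

Step 5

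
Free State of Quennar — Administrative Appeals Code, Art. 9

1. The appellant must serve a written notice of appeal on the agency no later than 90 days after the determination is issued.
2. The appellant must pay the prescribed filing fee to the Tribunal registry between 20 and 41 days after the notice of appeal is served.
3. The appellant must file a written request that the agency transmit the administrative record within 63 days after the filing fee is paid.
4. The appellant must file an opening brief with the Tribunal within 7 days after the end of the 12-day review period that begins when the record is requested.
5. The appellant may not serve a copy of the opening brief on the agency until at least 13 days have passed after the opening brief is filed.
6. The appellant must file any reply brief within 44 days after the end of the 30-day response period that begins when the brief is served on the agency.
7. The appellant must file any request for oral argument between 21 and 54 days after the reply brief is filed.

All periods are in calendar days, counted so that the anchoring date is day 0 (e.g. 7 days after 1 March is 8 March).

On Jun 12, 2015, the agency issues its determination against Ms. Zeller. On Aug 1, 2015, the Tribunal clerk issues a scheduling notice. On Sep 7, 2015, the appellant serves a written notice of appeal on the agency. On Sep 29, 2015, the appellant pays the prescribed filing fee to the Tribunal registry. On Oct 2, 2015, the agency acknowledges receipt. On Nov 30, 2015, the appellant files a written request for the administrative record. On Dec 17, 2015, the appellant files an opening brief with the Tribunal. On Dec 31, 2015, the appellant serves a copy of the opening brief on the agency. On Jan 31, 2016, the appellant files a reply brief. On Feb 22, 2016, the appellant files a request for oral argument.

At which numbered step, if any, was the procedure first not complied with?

None — every step was satisfied

Step 1 — counting 90 days from Jun 12, 2015 (when the determination is issued) gives a deadline of Sep 10, 2015; completed Sep 7, 2015, before the deadline.
Step 2 — 20 and 41 days from Sep 7, 2015 (when the notice of appeal is served) are Sep 27, 2015 and Oct 18, 2015 respectively; done Sep 29, 2015 — within the window.
Step 3 — counting 63 days from Sep 29, 2015 (when the filing fee is paid) gives a deadline of Dec 1, 2015; Nov 30, 2015 is within that limit.
Step 4 — counting 7 days from Dec 12, 2015 (end of the 12-day review period, which began when the record is requested on Nov 30, 2015) gives a deadline of Dec 19, 2015; completed Dec 17, 2015, before the deadline.
Step 5 — must wait 13 days from Dec 17, 2015 (when the opening brief is filed), so not before Dec 30, 2015; done Dec 31, 2015 — permitted.
Step 6 — counting 44 days from Jan 30, 2016 (end of the 30-day response period, which began when the brief is served on the agency on Dec 31, 2015) gives a deadline of Mar 14, 2016; Jan 31, 2016 is within that limit.
Step 7 — 21 and 54 days from Jan 31, 2016 (when the reply brief is filed) are Feb 21, 2016 and Mar 25, 2016 respectively; done Feb 22, 2016 — within the window.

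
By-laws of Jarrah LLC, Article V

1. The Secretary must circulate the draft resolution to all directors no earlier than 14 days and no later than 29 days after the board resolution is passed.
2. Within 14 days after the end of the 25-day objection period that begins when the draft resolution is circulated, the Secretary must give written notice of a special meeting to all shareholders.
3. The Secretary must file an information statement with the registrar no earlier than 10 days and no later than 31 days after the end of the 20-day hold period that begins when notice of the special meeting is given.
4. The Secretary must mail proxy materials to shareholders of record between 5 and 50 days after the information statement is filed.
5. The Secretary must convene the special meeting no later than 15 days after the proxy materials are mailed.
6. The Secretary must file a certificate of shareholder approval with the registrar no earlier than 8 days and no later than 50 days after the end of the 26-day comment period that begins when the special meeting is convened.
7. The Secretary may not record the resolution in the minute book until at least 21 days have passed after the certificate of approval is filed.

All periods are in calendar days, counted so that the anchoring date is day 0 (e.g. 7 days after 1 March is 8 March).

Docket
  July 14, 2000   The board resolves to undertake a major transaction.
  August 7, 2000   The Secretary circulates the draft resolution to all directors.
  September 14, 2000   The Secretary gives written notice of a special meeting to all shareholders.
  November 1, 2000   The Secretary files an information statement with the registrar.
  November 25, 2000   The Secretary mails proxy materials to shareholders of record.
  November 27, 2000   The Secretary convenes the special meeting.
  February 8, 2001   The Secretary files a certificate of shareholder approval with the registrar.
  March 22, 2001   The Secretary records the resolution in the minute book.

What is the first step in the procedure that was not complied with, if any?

None — every step was satisfied

Step 1: the window is 14–29 days after July 14, 2000 (when the board resolution is passed), so July 28, 2000 through August 12, 2000; done August 7, 2000, which is between those dates.
Step 2: 14 days after September 1, 2000 (end of the 25-day objection period, which began when the draft resolution is circulated on August 7, 2000) is September 15, 2000; September 14, 2000 is within that limit.
Step 3: the window is 10–31 days after October 4, 2000 (end of the 20-day hold period, which began when notice of the special meeting is given on September 14, 2000), so October 14, 2000 through November 4, 2000; done November 1, 2000 — within the window.
Step 4: the window is 5–50 days after November 1, 2000 (when the information statement is filed), so November 6, 2000 through December 21, 2000; November 25, 2000 falls inside that range.
Step 5: 15 days after November 25, 2000 (when the proxy materials are mailed) is December 10, 2000; November 27, 2000 is within that limit.
Step 6: the window is 8–50 days after December 23, 2000 (end of the 26-day comment period, which began when the special meeting is convened on November 27, 2000), so December 31, 2000 through February 11, 2001; done February 8, 2001, which is between those dates.
Step 7: the earliest permitted date is 21 days after February 8, 2001 (when the certificate of approval is filed), i.e. March 1, 2001; done March 22, 2001 — permitted.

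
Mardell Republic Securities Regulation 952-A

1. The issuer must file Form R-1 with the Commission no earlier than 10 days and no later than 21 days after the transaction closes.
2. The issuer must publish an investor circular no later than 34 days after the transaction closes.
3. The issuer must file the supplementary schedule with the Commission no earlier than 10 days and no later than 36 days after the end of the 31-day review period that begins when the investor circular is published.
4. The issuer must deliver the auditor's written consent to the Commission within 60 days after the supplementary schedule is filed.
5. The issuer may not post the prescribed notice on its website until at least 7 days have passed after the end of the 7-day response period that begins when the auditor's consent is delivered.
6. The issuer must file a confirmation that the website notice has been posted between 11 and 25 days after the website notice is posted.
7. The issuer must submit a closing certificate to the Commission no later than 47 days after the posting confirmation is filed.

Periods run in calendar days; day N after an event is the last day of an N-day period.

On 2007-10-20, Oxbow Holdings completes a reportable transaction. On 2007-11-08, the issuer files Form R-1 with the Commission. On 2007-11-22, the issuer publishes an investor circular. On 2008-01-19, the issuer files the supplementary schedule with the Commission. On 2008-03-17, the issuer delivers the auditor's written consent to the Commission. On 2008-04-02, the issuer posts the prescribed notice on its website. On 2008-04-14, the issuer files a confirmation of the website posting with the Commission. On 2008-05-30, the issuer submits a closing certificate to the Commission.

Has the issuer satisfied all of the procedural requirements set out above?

Yes

Step 1: the window is 10–21 days after 2007-10-20 (when the transaction closes), so 2007-10-30 through 2007-11-10; done 2007-11-08 — within the window.
Step 2: 34 days after 2007-10-20 (when the transaction closes) is 2007-11-23; done 2007-11-22 — timely.
Step 3: the window is 10–36 days after 2007-12-23 (end of the 31-day review period, which began when the investor circular is published on 2007-11-22), so 2008-01-02 through 2008-01-28; done 2008-01-19 — within the window.
Step 4: 60 days after 2008-01-19 (when the supplementary schedule is filed) is 2008-03-19; done 2008-03-17 — timely.
Step 5: the earliest permitted date is 7 days after 2008-03-24 (end of the 7-day response period, which began when the auditor's consent is delivered on 2008-03-17), i.e. 2008-03-31; 2008-04-02 is on or after that date.
Step 6: the window is 11–25 days after 2008-04-02 (when the website notice is posted), so 2008-04-13 through 2008-04-27; done 2008-04-14 — within the window.
Step 7: 47 days after 2008-04-14 (when the posting confirmation is filed) is 2008-05-31; completed 2008-05-30, before the deadline.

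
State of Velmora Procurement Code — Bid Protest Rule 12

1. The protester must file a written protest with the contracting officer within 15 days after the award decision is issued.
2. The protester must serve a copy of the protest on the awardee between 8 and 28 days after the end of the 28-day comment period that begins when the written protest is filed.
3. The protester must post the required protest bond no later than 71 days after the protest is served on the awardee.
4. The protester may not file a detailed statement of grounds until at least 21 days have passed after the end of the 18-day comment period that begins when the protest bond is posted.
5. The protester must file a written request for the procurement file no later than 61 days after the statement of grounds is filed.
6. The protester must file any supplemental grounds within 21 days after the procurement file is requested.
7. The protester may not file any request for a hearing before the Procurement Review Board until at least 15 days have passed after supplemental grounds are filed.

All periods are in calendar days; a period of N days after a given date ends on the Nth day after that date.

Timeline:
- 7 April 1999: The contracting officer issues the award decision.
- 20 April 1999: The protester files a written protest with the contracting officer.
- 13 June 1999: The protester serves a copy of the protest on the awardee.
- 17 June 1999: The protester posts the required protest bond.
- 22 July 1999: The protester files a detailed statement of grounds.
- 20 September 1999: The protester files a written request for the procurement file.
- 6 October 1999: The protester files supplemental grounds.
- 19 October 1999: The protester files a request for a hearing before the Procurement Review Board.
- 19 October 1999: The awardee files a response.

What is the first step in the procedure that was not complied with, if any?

Step 1: 15 days after 7 April 1999 (when the award decision is issued) is 22 April 1999; done 20 April 1999 — timely.
Step 2: the window is 8–28 days after 18 May 1999 (end of the 28-day comment period, which began when the written protest is filed on 20 April 1999), so 26 May 1999 through 15 June 1999; done 13 June 1999, which is between those dates.
Step 3: 71 days after 13 June 1999 (when the protest is served on the awardee) is 23 August 1999; 17 June 1999 is within that limit.
Step 4: the earliest permitted date is 21 days after 5 July 1999 (end of the 18-day comment period, which began when the protest bond is posted on 17 June 1999), i.e. 26 July 1999; acted on 22 July 1999, 4 days prematurely.
The procedure was therefore not followed at step 4.

Step 4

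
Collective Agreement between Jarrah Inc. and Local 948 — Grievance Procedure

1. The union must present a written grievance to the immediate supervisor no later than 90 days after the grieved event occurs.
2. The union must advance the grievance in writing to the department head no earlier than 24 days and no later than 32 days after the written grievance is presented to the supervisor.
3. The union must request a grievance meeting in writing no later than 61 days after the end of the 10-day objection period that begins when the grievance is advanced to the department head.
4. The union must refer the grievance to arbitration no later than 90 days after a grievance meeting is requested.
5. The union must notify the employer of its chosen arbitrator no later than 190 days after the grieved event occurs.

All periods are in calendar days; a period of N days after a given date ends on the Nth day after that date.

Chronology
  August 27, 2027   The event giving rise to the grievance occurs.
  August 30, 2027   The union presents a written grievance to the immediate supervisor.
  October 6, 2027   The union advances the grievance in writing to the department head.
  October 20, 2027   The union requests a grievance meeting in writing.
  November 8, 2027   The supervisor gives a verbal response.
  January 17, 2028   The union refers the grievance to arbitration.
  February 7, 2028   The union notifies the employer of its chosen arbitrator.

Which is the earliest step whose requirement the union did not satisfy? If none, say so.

Step 1: 90 days after August 27, 2027 (when the grieved event occurs) is November 25, 2027; completed August 30, 2027, before the deadline.
Step 2: the window is 24–32 days after August 30, 2027 (when the written grievance is presented to the supervisor), so September 23, 2027 through October 1, 2027; October 6, 2027 is 5 days past the end of the window.
That is the first point of non-compliance.

Step 2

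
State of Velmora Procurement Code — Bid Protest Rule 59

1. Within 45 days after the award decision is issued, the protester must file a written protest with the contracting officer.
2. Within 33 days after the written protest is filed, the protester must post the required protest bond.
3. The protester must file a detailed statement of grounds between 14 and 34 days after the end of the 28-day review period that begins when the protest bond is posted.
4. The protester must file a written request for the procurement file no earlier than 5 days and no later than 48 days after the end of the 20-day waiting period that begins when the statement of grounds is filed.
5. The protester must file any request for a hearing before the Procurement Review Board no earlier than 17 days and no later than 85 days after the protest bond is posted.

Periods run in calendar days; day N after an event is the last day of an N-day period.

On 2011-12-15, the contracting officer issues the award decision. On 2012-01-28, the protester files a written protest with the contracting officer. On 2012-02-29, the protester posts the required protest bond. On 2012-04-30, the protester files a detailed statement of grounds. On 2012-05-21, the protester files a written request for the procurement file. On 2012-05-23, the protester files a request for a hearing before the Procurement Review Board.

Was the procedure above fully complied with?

Step 1 — counting 45 days from 2011-12-15 (when the award decision is issued) gives a deadline of 2012-01-29; completed 2012-01-28, before the deadline.
Step 2 — counting 33 days from 2012-01-28 (when the written protest is filed) gives a deadline of 2012-03-01; done 2012-02-29 — timely.
Step 3 — 14 and 34 days from 2012-03-28 (end of the 28-day review period, which began when the protest bond is posted on 2012-02-29) are 2012-04-11 and 2012-05-01 respectively; 2012-04-30 falls inside that range.
Step 4 — 5 and 48 days from 2012-05-20 (end of the 20-day waiting period, which began when the statement of grounds is filed on 2012-04-30) are 2012-05-25 and 2012-07-07 respectively; 2012-05-21 is 4 days too early.

No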